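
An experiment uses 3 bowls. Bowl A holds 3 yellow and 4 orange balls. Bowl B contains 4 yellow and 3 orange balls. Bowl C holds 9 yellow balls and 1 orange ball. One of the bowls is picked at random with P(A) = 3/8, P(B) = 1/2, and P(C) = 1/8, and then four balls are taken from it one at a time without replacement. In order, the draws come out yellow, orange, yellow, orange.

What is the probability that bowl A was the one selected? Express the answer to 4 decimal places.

Under each hypothesis, the probability of the observed sequence is: P(data | bowl A) = (3/7)(4/6)(2/5)(3/4) = 3/35; P(data | bowl B) = (4/7)(3/6)(3/5)(2/4) = 3/35; P(data | bowl C) = (9/10)(1/9)(8/8)(0/7) = 0.
The prior-weighted likelihoods are 3/8 · 3/35 = 9/280, 1/2 · 3/35 = 3/70, 1/8 · 0 = 0; with total 3/40.
Hence P(bowl A | data) = (9/280) / (3/40) = 3/7.

0.4286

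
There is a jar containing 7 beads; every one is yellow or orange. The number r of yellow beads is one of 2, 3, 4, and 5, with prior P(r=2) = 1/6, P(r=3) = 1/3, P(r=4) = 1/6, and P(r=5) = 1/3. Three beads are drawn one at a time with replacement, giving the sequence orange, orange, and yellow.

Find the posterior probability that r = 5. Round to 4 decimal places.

The likelihood of the observed sequence under each hypothesis: P(data | r = 2) = (5/7)(5/7)(2/7) = 0.14577; P(data | r = 3) = (4/7)(4/7)(3/7) = 0.13994; P(data | r = 4) = (3/7)(3/7)(4/7) = 0.10496; P(data | r = 5) = (2/7)(2/7)(5/7) = 0.058309.
The prior-weighted likelihoods are 1/6 · 0.14577 = 0.024295, 1/3 · 0.13994 = 0.046647, 1/6 · 0.10496 = 0.017493, 1/3 · 0.058309 = 0.019436; these sum to 0.10787.
By Bayes' rule, P(r = 5 | data) = (0.019436) / (0.10787) = 0.18018.

0.1802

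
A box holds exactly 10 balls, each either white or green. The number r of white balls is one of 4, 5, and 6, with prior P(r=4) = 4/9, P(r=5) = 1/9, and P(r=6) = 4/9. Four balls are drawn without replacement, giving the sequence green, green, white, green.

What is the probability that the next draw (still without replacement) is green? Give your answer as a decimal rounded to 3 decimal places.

Compute the likelihood of the observed sequence for each case: P(data | r = 4) = (6/10)(5/9)(4/8)(4/7) = 0.095238; P(data | r = 5) = (5/10)(4/9)(5/8)(3/7) = 0.059524; P(data | r = 6) = (4/10)(3/9)(6/8)(2/7) = 0.028571.
The prior-weighted likelihoods are 4/9 · 0.095238 = 0.042328, 1/9 · 0.059524 = 0.0066138, 4/9 · 0.028571 = 0.012698; with total 0.06164.
Dividing through by the total gives posterior P(r = 4 | data) = 0.6867, P(r = 5 | data) = 0.1073, P(r = 6 | data) = 0.20601.
Averaging over the posterior, P(green next | data) = (1/2)(0.6867) + (1/3)(0.1073) + (1/6)(0.20601) = 0.41345.

0.413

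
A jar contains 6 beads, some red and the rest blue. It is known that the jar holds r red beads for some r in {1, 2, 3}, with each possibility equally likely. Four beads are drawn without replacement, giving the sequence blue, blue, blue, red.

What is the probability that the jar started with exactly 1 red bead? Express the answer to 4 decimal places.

0.4762

Compute the likelihood of the observed sequence for each case: P(data | r = 1) = (5/6)(4/5)(3/4)(1/3) = 1/6; P(data | r = 2) = (4/6)(3/5)(2/4)(2/3) = 2/15; P(data | r = 3) = (3/6)(2/5)(1/4)(3/3) = 1/20.
Multiplying each by its prior: 1/3 · 1/6 = 1/18, 1/3 · 2/15 = 2/45, 1/3 · 1/20 = 1/60; these sum to 7/60.
By Bayes' rule, P(r = 1 | data) = (1/18) / (7/60) = 10/21.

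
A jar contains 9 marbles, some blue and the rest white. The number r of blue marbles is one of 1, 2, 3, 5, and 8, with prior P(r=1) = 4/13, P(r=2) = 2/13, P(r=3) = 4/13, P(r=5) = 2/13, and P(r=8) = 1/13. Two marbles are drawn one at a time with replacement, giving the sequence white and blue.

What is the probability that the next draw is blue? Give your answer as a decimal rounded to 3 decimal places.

For each hypothesis, P(data | H) works out to: P(data | r = 1) = (8/9)(1/9) = 0.098765; P(data | r = 2) = (7/9)(2/9) = 0.17284; P(data | r = 3) = (6/9)(3/9) = 0.22222; P(data | r = 5) = (4/9)(5/9) = 0.24691; P(data | r = 8) = (1/9)(8/9) = 0.098765.
Multiplying each by its prior: 4/13 · 0.098765 = 0.030389, 2/13 · 0.17284 = 0.026591, 4/13 · 0.22222 = 0.068376, 2/13 · 0.24691 = 0.037987, 1/13 · 0.098765 = 0.0075973; with total 0.17094.
Normalising, the posterior is P(r = 1 | data) = 0.17778, P(r = 2 | data) = 0.15556, P(r = 3 | data) = 0.4, P(r = 5 | data) = 0.22222, P(r = 8 | data) = 0.044444.
The predictive probability is P(blue next | data) = (1/9)(0.17778) + (2/9)(0.15556) + (1/3)(0.4) + (5/9)(0.22222) + (8/9)(0.044444) = 0.35062.

0.351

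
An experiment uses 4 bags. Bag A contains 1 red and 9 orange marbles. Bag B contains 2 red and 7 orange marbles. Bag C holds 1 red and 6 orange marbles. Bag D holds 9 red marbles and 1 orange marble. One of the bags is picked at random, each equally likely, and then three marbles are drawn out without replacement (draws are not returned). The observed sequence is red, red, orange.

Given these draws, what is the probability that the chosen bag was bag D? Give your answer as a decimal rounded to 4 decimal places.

Under each hypothesis, the probability of the observed sequence is: P(data | bag A) = (1/10)(0/9) = 0; P(data | bag B) = (2/9)(1/8)(7/7) = 1/36; P(data | bag C) = (1/7)(0/6) = 0; P(data | bag D) = (9/10)(8/9)(1/8) = 1/10.
The prior-weighted likelihoods are 1/4 · 0 = 0, 1/4 · 1/36 = 1/144, 1/4 · 0 = 0, 1/4 · 1/10 = 1/40; these sum to 23/720.
Therefore the posterior P(bag D | data) = (1/40) / (23/720) = 18/23.

0.7826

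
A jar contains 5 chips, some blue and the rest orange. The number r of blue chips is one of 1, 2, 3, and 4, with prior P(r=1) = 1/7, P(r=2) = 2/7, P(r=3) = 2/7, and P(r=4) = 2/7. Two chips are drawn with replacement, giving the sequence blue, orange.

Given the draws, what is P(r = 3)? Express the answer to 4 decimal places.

0.3333

The likelihood of the observed sequence under each hypothesis: P(data | r = 1) = (1/5)(4/5) = 4/25; P(data | r = 2) = (2/5)(3/5) = 6/25; P(data | r = 3) = (3/5)(2/5) = 6/25; P(data | r = 4) = (4/5)(1/5) = 4/25.
The prior-weighted likelihoods are 1/7 · 4/25 = 4/175, 2/7 · 6/25 = 12/175, 2/7 · 6/25 = 12/175, 2/7 · 4/25 = 8/175; these sum to 36/175.
Hence P(r = 3 | data) = (12/175) / (36/175) = 1/3.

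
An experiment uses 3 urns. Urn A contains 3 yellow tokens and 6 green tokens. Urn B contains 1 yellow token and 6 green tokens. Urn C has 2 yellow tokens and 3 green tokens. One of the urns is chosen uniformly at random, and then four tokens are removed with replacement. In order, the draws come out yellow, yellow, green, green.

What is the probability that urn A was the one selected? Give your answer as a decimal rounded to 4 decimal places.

0.4049

The likelihood of the observed sequence under each hypothesis: P(data | urn A) = (3/9)(3/9)(6/9)(6/9) = 0.049383; P(data | urn B) = (1/7)(1/7)(6/7)(6/7) = 0.014994; P(data | urn C) = (2/5)(2/5)(3/5)(3/5) = 0.0576.
The prior-weighted likelihoods are 1/3 · 0.049383 = 0.016461, 1/3 · 0.014994 = 0.0049979, 1/3 · 0.0576 = 0.0192; summing to 0.040659.
Therefore the posterior P(urn A | data) = (0.016461) / (0.040659) = 0.40485.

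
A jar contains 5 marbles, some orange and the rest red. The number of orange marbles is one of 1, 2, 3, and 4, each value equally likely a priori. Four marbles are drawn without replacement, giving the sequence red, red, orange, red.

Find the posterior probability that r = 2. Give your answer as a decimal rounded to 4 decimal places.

0.3333

The likelihood of the observed sequence under each hypothesis: P(data | r = 1) = (4/5)(3/4)(1/3)(2/2) = 1/5; P(data | r = 2) = (3/5)(2/4)(2/3)(1/2) = 1/10; P(data | r = 3) = (2/5)(1/4)(3/3)(0/2) = 0; P(data | r = 4) = (1/5)(0/4) = 0.
Weighting by the prior gives 1/4 · 1/5 = 1/20, 1/4 · 1/10 = 1/40, 1/4 · 0 = 0, 1/4 · 0 = 0; with total 3/40.
Hence P(r = 2 | data) = (1/40) / (3/40) = 1/3.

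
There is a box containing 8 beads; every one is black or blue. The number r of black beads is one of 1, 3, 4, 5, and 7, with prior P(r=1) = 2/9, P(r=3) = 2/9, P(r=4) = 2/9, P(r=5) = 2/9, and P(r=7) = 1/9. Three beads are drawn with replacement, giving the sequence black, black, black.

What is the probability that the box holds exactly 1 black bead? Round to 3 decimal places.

0.003

For each hypothesis, P(data | H) works out to: P(data | r = 1) = (1/8)(1/8)(1/8) = 0.0019531; P(data | r = 3) = (3/8)(3/8)(3/8) = 0.052734; P(data | r = 4) = (4/8)(4/8)(4/8) = 0.125; P(data | r = 5) = (5/8)(5/8)(5/8) = 0.24414; P(data | r = 7) = (7/8)(7/8)(7/8) = 0.66992.
Multiplying each by its prior: 2/9 · 0.0019531 = 0.00043403, 2/9 · 0.052734 = 0.011719, 2/9 · 0.125 = 0.027778, 2/9 · 0.24414 = 0.054253, 1/9 · 0.66992 = 0.074436; these sum to 0.16862.
Therefore the posterior P(r = 1 | data) = (0.00043403) / (0.16862) = 0.002574.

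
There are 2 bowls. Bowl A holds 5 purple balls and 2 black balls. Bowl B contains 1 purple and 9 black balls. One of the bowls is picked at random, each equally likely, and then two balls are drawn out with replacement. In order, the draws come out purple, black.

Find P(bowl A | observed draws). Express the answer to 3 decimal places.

Compute the likelihood of the observed sequence for each case: P(data | bowl A) = (5/7)(2/7) = 0.20408; P(data | bowl B) = (1/10)(9/10) = 0.09.
Multiplying each by its prior: 1/2 · 0.20408 = 0.10204, 1/2 · 0.09 = 0.045; summing to 0.14704.
Hence P(bowl A | data) = (0.10204) / (0.14704) = 0.69396.

0.694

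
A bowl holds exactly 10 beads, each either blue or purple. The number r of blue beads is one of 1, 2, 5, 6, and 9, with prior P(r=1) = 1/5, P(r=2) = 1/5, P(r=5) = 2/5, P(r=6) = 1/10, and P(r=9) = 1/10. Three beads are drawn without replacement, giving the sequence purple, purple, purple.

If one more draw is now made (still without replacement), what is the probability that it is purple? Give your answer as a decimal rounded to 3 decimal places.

Under each hypothesis, the probability of the observed sequence is: P(data | r = 1) = (9/10)(8/9)(7/8) = 7/10; P(data | r = 2) = (8/10)(7/9)(6/8) = 7/15; P(data | r = 5) = (5/10)(4/9)(3/8) = 1/12; P(data | r = 6) = (4/10)(3/9)(2/8) = 1/30; P(data | r = 9) = (1/10)(0/9) = 0.
Multiplying each by its prior: 1/5 · 7/10 = 7/50, 1/5 · 7/15 = 7/75, 2/5 · 1/12 = 1/30, 1/10 · 1/30 = 1/300, 1/10 · 0 = 0; these sum to 27/100.
Normalising, the posterior is P(r = 1 | data) = 14/27, P(r = 2 | data) = 28/81, P(r = 5 | data) = 10/81, P(r = 6 | data) = 1/81, P(r = 9 | data) = 0.
The predictive probability is P(purple next | data) = (6/7)(14/27) + (5/7)(28/81) + (2/7)(10/81) + (1/7)(1/81) = 59/81.

0.728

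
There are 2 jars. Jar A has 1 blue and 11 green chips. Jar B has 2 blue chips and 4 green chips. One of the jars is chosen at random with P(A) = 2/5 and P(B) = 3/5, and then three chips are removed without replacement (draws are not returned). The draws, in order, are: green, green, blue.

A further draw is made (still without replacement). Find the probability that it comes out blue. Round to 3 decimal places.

0.261

Under each hypothesis, the probability of the observed sequence is: P(data | jar A) = (11/12)(10/11)(1/10) = 1/12; P(data | jar B) = (4/6)(3/5)(2/4) = 1/5.
The prior-weighted likelihoods are 2/5 · 1/12 = 1/30, 3/5 · 1/5 = 3/25; summing to 23/150.
The posterior is then P(jar A | data) = 5/23, P(jar B | data) = 18/23.
The predictive probability is P(blue next | data) = (0)(5/23) + (1/3)(18/23) = 6/23.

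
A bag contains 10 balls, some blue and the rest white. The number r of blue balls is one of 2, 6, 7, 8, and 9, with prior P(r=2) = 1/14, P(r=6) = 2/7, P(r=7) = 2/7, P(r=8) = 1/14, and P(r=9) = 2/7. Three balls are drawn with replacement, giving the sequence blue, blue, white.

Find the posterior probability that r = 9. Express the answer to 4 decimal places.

For each hypothesis, P(data | H) works out to: P(data | r = 2) = (2/10)(2/10)(8/10) = 0.032; P(data | r = 6) = (6/10)(6/10)(4/10) = 0.144; P(data | r = 7) = (7/10)(7/10)(3/10) = 0.147; P(data | r = 8) = (8/10)(8/10)(2/10) = 0.128; P(data | r = 9) = (9/10)(9/10)(1/10) = 0.081.
The prior-weighted likelihoods are 1/14 · 0.032 = 0.0022857, 2/7 · 0.144 = 0.041143, 2/7 · 0.147 = 0.042, 1/14 · 0.128 = 0.0091429, 2/7 · 0.081 = 0.023143; with total 0.11771.
By Bayes' rule, P(r = 9 | data) = (0.023143) / (0.11771) = 0.1966.

0.1966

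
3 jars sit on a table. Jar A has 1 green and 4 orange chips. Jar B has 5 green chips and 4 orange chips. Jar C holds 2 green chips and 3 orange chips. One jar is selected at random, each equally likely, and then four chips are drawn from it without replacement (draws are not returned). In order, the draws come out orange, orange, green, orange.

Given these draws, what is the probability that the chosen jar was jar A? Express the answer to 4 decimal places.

0.5888

Compute the likelihood of the observed sequence for each case: P(data | jar A) = (4/5)(3/4)(1/3)(2/2) = 1/5; P(data | jar B) = (4/9)(3/8)(5/7)(2/6) = 5/126; P(data | jar C) = (3/5)(2/4)(2/3)(1/2) = 1/10.
Multiplying each by its prior: 1/3 · 1/5 = 1/15, 1/3 · 5/126 = 5/378, 1/3 · 1/10 = 1/30; summing to 107/945.
By Bayes' rule, P(jar A | data) = (1/15) / (107/945) = 63/107.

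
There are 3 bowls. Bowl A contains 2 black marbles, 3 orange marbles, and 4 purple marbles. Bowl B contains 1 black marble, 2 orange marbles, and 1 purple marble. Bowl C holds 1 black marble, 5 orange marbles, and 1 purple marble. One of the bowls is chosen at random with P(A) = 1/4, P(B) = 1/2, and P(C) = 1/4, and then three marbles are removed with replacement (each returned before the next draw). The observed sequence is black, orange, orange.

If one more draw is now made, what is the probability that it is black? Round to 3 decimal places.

The likelihood of the observed sequence under each hypothesis: P(data | bowl A) = (2/9)(3/9)(3/9) = 0.024691; P(data | bowl B) = (1/4)(2/4)(2/4) = 0.0625; P(data | bowl C) = (1/7)(5/7)(5/7) = 0.072886.
The prior-weighted likelihoods are 1/4 · 0.024691 = 0.0061728, 1/2 · 0.0625 = 0.03125, 1/4 · 0.072886 = 0.018222; with total 0.055644.
Dividing through by the total gives posterior P(bowl A | data) = 0.11093, P(bowl B | data) = 0.5616, P(bowl C | data) = 0.32746.
So P(black next | data) = Σ P(black next | H) P(H | data) = (2/9)(0.11093) + (1/4)(0.5616) + (1/7)(0.32746) = 0.21183.

0.212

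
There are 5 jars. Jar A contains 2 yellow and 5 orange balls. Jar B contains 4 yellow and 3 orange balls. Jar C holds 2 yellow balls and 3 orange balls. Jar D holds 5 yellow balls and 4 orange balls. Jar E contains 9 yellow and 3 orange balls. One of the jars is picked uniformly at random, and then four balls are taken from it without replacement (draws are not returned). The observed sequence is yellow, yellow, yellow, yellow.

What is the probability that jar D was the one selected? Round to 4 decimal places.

0.1229

Under each hypothesis, the probability of the observed sequence is: P(data | jar A) = (2/7)(1/6)(0/5) = 0; P(data | jar B) = (4/7)(3/6)(2/5)(1/4) = 0.028571; P(data | jar C) = (2/5)(1/4)(0/3) = 0; P(data | jar D) = (5/9)(4/8)(3/7)(2/6) = 0.039683; P(data | jar E) = (9/12)(8/11)(7/10)(6/9) = 0.25455.
The prior-weighted likelihoods are 1/5 · 0 = 0, 1/5 · 0.028571 = 0.0057143, 1/5 · 0 = 0, 1/5 · 0.039683 = 0.0079365, 1/5 · 0.25455 = 0.050909; these sum to 0.06456.
Hence P(jar D | data) = (0.0079365) / (0.06456) = 0.12293.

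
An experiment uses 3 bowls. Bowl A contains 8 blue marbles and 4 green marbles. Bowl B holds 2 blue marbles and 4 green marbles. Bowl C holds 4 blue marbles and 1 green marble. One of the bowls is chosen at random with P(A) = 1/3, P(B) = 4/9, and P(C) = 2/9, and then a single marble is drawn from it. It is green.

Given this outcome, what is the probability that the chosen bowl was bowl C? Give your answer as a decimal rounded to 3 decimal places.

Compute the likelihood of this draw for each case: P(data | bowl A) = (4/12) = 1/3; P(data | bowl B) = (4/6) = 2/3; P(data | bowl C) = (1/5) = 1/5.
The prior-weighted likelihoods are 1/3 · 1/3 = 1/9, 4/9 · 2/3 = 8/27, 2/9 · 1/5 = 2/45; summing to 61/135.
So P(bowl C | data) = (2/45) / (61/135) = 6/61.

0.098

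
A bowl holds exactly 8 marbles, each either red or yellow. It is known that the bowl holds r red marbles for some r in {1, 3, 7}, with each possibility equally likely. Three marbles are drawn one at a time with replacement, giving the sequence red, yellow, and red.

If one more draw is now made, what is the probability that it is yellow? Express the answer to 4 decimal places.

The likelihood of the observed sequence under each hypothesis: P(data | r = 1) = (1/8)(7/8)(1/8) = 0.013672; P(data | r = 3) = (3/8)(5/8)(3/8) = 0.087891; P(data | r = 7) = (7/8)(1/8)(7/8) = 0.095703.
Multiplying each by its prior: 1/3 · 0.013672 = 0.0045573, 1/3 · 0.087891 = 0.029297, 1/3 · 0.095703 = 0.031901; summing to 0.065755.
The posterior is then P(r = 1 | data) = 0.069307, P(r = 3 | data) = 0.44554, P(r = 7 | data) = 0.48515.
The predictive probability is P(yellow next | data) = (7/8)(0.069307) + (5/8)(0.44554) + (1/8)(0.48515) = 0.39975.

0.3998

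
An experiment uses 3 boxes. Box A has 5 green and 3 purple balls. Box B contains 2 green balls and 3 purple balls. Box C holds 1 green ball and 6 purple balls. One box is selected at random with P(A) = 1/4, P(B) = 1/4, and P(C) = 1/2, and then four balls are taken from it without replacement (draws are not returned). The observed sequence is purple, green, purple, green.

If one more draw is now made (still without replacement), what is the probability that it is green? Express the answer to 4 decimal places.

Compute the likelihood of the observed sequence for each case: P(data | box A) = (3/8)(5/7)(2/6)(4/5) = 1/14; P(data | box B) = (3/5)(2/4)(2/3)(1/2) = 1/10; P(data | box C) = (6/7)(1/6)(5/5)(0/4) = 0.
The prior-weighted likelihoods are 1/4 · 1/14 = 1/56, 1/4 · 1/10 = 1/40, 1/2 · 0 = 0; summing to 3/70.
Dividing through by the total gives posterior P(box A | data) = 5/12, P(box B | data) = 7/12, P(box C | data) = 0.
The predictive probability is P(green next | data) = (3/4)(5/12) + (0)(7/12) = 5/16.

0.3125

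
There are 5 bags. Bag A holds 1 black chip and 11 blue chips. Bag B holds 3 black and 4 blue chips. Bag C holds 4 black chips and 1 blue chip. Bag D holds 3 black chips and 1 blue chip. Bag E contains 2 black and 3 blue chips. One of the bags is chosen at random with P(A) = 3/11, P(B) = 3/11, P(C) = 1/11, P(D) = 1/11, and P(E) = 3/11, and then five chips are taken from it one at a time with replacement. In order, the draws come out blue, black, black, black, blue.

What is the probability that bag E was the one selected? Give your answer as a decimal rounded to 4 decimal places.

The likelihood of the observed sequence under each hypothesis: P(data | bag A) = (11/12)(1/12)(1/12)(1/12)(11/12) = 0.00048627; P(data | bag B) = (4/7)(3/7)(3/7)(3/7)(4/7) = 0.025704; P(data | bag C) = (1/5)(4/5)(4/5)(4/5)(1/5) = 0.02048; P(data | bag D) = (1/4)(3/4)(3/4)(3/4)(1/4) = 0.026367; P(data | bag E) = (3/5)(2/5)(2/5)(2/5)(3/5) = 0.02304.
Multiplying each by its prior: 3/11 · 0.00048627 = 0.00013262, 3/11 · 0.025704 = 0.0070101, 1/11 · 0.02048 = 0.0018618, 1/11 · 0.026367 = 0.002397, 3/11 · 0.02304 = 0.0062836; summing to 0.017685.
Hence P(bag E | data) = (0.0062836) / (0.017685) = 0.35531.

0.3553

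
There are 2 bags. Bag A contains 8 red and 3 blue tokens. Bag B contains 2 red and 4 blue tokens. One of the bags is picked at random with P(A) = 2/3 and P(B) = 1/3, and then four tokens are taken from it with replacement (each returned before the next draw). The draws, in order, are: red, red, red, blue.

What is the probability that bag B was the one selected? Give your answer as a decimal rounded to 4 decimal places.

Compute the likelihood of the observed sequence for each case: P(data | bag A) = (8/11)(8/11)(8/11)(3/11) = 0.10491; P(data | bag B) = (2/6)(2/6)(2/6)(4/6) = 0.024691.
Multiplying each by its prior: 2/3 · 0.10491 = 0.069941, 1/3 · 0.024691 = 0.0082305; these sum to 0.078171.
By Bayes' rule, P(bag B | data) = (0.0082305) / (0.078171) = 0.10529.

0.1053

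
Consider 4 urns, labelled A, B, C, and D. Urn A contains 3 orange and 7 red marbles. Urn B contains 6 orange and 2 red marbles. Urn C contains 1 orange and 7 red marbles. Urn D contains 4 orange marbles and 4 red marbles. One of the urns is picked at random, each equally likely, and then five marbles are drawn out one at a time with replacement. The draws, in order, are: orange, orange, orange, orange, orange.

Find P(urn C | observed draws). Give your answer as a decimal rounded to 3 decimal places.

0.000

For each hypothesis, P(data | H) works out to: P(data | urn A) = (3/10)(3/10)(3/10)(3/10)(3/10) = 0.00243; P(data | urn B) = (6/8)(6/8)(6/8)(6/8)(6/8) = 0.2373; P(data | urn C) = (1/8)(1/8)(1/8)(1/8)(1/8) = 3.0518e-05; P(data | urn D) = (4/8)(4/8)(4/8)(4/8)(4/8) = 0.03125.
Multiplying each by its prior: 1/4 · 0.00243 = 0.0006075, 1/4 · 0.2373 = 0.059326, 1/4 · 3.0518e-05 = 7.6294e-06, 1/4 · 0.03125 = 0.0078125; summing to 0.067754.
So P(urn C | data) = (7.6294e-06) / (0.067754) = 0.0001126.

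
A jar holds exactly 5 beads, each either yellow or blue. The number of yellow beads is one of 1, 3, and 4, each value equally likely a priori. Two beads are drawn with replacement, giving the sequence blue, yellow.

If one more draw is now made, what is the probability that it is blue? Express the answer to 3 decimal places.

Under each hypothesis, the probability of the observed sequence is: P(data | r = 1) = (4/5)(1/5) = 4/25; P(data | r = 3) = (2/5)(3/5) = 6/25; P(data | r = 4) = (1/5)(4/5) = 4/25.
The prior-weighted likelihoods are 1/3 · 4/25 = 4/75, 1/3 · 6/25 = 2/25, 1/3 · 4/25 = 4/75; with total 14/75.
Dividing through by the total gives posterior P(r = 1 | data) = 2/7, P(r = 3 | data) = 3/7, P(r = 4 | data) = 2/7.
The predictive probability is P(blue next | data) = (4/5)(2/7) + (2/5)(3/7) + (1/5)(2/7) = 16/35.

0.457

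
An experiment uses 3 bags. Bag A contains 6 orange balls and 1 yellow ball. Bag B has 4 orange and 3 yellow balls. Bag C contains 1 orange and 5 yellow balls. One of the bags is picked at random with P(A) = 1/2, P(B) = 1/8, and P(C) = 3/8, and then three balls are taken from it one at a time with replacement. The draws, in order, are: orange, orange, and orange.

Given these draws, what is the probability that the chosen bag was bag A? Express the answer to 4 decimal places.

0.9263

Compute the likelihood of the observed sequence for each case: P(data | bag A) = (6/7)(6/7)(6/7) = 0.62974; P(data | bag B) = (4/7)(4/7)(4/7) = 0.18659; P(data | bag C) = (1/6)(1/6)(1/6) = 0.0046296.
Multiplying each by its prior: 1/2 · 0.62974 = 0.31487, 1/8 · 0.18659 = 0.023324, 3/8 · 0.0046296 = 0.0017361; these sum to 0.33993.
By Bayes' rule, P(bag A | data) = (0.31487) / (0.33993) = 0.92628.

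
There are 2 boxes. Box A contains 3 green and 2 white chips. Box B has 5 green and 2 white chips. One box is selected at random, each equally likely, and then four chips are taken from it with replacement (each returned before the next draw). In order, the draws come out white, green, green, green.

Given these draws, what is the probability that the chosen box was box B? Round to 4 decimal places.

0.5465

Compute the likelihood of the observed sequence for each case: P(data | box A) = (2/5)(3/5)(3/5)(3/5) = 0.0864; P(data | box B) = (2/7)(5/7)(5/7)(5/7) = 0.10412.
Weighting by the prior gives 1/2 · 0.0864 = 0.0432, 1/2 · 0.10412 = 0.052062; these sum to 0.095262.
Therefore the posterior P(box B | data) = (0.052062) / (0.095262) = 0.54651.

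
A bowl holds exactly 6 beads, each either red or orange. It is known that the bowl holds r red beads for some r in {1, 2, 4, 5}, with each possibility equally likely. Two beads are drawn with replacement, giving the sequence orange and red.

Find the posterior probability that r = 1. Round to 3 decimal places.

0.192

Compute the likelihood of the observed sequence for each case: P(data | r = 1) = (5/6)(1/6) = 5/36; P(data | r = 2) = (4/6)(2/6) = 2/9; P(data | r = 4) = (2/6)(4/6) = 2/9; P(data | r = 5) = (1/6)(5/6) = 5/36.
The prior-weighted likelihoods are 1/4 · 5/36 = 5/144, 1/4 · 2/9 = 1/18, 1/4 · 2/9 = 1/18, 1/4 · 5/36 = 5/144; with total 13/72.
By Bayes' rule, P(r = 1 | data) = (5/144) / (13/72) = 5/26.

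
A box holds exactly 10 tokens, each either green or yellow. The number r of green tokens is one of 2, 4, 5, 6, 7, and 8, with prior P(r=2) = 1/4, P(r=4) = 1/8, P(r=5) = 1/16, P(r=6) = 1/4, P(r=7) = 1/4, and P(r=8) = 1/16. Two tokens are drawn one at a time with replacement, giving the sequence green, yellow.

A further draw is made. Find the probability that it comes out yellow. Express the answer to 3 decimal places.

0.478

The likelihood of the observed sequence under each hypothesis: P(data | r = 2) = (2/10)(8/10) = 0.16; P(data | r = 4) = (4/10)(6/10) = 0.24; P(data | r = 5) = (5/10)(5/10) = 0.25; P(data | r = 6) = (6/10)(4/10) = 0.24; P(data | r = 7) = (7/10)(3/10) = 0.21; P(data | r = 8) = (8/10)(2/10) = 0.16.
Multiplying each by its prior: 1/4 · 0.16 = 0.04, 1/8 · 0.24 = 0.03, 1/16 · 0.25 = 0.015625, 1/4 · 0.24 = 0.06, 1/4 · 0.21 = 0.0525, 1/16 · 0.16 = 0.01; these sum to 0.20813.
Dividing through by the total gives posterior P(r = 2 | data) = 0.19219, P(r = 4 | data) = 0.14414, P(r = 5 | data) = 0.075075, P(r = 6 | data) = 0.28829, P(r = 7 | data) = 0.25225, P(r = 8 | data) = 0.048048.
The predictive probability is P(yellow next | data) = (4/5)(0.19219) + (3/5)(0.14414) + (1/2)(0.075075) + (2/5)(0.28829) + (3/10)(0.25225) + (1/5)(0.048048) = 0.47838.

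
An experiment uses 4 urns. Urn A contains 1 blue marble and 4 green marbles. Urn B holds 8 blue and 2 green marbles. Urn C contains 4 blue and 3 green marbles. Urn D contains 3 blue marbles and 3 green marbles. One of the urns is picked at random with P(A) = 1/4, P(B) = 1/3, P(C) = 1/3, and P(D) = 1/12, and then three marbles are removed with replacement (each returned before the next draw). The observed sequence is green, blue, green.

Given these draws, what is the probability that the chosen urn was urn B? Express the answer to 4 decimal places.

The likelihood of the observed sequence under each hypothesis: P(data | urn A) = (4/5)(1/5)(4/5) = 0.128; P(data | urn B) = (2/10)(8/10)(2/10) = 0.032; P(data | urn C) = (3/7)(4/7)(3/7) = 0.10496; P(data | urn D) = (3/6)(3/6)(3/6) = 0.125.
Multiplying each by its prior: 1/4 · 0.128 = 0.032, 1/3 · 0.032 = 0.010667, 1/3 · 0.10496 = 0.034985, 1/12 · 0.125 = 0.010417; these sum to 0.088069.
So P(urn B | data) = (0.010667) / (0.088069) = 0.12112.

0.1211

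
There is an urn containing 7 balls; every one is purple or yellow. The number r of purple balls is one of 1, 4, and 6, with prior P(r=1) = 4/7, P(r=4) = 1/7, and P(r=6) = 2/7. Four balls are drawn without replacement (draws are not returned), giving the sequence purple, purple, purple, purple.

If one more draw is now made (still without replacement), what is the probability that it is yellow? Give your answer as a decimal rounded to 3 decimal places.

Compute the likelihood of the observed sequence for each case: P(data | r = 1) = (1/7)(0/6) = 0; P(data | r = 4) = (4/7)(3/6)(2/5)(1/4) = 1/35; P(data | r = 6) = (6/7)(5/6)(4/5)(3/4) = 3/7.
The prior-weighted likelihoods are 4/7 · 0 = 0, 1/7 · 1/35 = 1/245, 2/7 · 3/7 = 6/49; these sum to 31/245.
Dividing through by the total gives posterior P(r = 1 | data) = 0, P(r = 4 | data) = 1/31, P(r = 6 | data) = 30/31.
The predictive probability is P(yellow next | data) = (1)(1/31) + (1/3)(30/31) = 11/31.

0.355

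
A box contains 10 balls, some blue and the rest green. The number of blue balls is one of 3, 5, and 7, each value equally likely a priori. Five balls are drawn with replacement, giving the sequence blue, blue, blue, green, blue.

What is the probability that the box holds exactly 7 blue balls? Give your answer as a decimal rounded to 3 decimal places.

0.661

The likelihood of the observed sequence under each hypothesis: P(data | r = 3) = (3/10)(3/10)(3/10)(7/10)(3/10) = 0.00567; P(data | r = 5) = (5/10)(5/10)(5/10)(5/10)(5/10) = 0.03125; P(data | r = 7) = (7/10)(7/10)(7/10)(3/10)(7/10) = 0.07203.
Multiplying each by its prior: 1/3 · 0.00567 = 0.00189, 1/3 · 0.03125 = 0.010417, 1/3 · 0.07203 = 0.02401; these sum to 0.036317.
Hence P(r = 7 | data) = (0.02401) / (0.036317) = 0.66113.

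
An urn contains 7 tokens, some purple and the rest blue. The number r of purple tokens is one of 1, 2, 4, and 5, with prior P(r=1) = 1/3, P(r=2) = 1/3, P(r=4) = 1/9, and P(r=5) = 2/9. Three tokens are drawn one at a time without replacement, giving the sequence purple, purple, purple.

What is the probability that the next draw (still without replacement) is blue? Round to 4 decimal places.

0.5417

Under each hypothesis, the probability of the observed sequence is: P(data | r = 1) = (1/7)(0/6) = 0; P(data | r = 2) = (2/7)(1/6)(0/5) = 0; P(data | r = 4) = (4/7)(3/6)(2/5) = 4/35; P(data | r = 5) = (5/7)(4/6)(3/5) = 2/7.
The prior-weighted likelihoods are 1/3 · 0 = 0, 1/3 · 0 = 0, 1/9 · 4/35 = 4/315, 2/9 · 2/7 = 4/63; these sum to 8/105.
Normalising, the posterior is P(r = 1 | data) = 0, P(r = 2 | data) = 0, P(r = 4 | data) = 1/6, P(r = 5 | data) = 5/6.
So P(blue next | data) = Σ P(blue next | H) P(H | data) = (3/4)(1/6) + (1/2)(5/6) = 13/24.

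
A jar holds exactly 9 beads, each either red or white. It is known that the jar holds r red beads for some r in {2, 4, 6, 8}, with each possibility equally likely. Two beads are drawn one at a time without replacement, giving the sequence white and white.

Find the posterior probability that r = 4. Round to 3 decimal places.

0.294

For each hypothesis, P(data | H) works out to: P(data | r = 2) = (7/9)(6/8) = 7/12; P(data | r = 4) = (5/9)(4/8) = 5/18; P(data | r = 6) = (3/9)(2/8) = 1/12; P(data | r = 8) = (1/9)(0/8) = 0.
Multiplying each by its prior: 1/4 · 7/12 = 7/48, 1/4 · 5/18 = 5/72, 1/4 · 1/12 = 1/48, 1/4 · 0 = 0; with total 17/72.
By Bayes' rule, P(r = 4 | data) = (5/72) / (17/72) = 5/17.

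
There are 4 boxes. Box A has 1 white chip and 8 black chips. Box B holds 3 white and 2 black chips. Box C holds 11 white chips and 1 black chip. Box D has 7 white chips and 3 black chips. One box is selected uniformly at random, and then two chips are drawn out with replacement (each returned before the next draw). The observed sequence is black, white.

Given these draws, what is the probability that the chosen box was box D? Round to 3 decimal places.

The likelihood of the observed sequence under each hypothesis: P(data | box A) = (8/9)(1/9) = 0.098765; P(data | box B) = (2/5)(3/5) = 0.24; P(data | box C) = (1/12)(11/12) = 0.076389; P(data | box D) = (3/10)(7/10) = 0.21.
The prior-weighted likelihoods are 1/4 · 0.098765 = 0.024691, 1/4 · 0.24 = 0.06, 1/4 · 0.076389 = 0.019097, 1/4 · 0.21 = 0.0525; these sum to 0.15629.
By Bayes' rule, P(box D | data) = (0.0525) / (0.15629) = 0.33592.

0.336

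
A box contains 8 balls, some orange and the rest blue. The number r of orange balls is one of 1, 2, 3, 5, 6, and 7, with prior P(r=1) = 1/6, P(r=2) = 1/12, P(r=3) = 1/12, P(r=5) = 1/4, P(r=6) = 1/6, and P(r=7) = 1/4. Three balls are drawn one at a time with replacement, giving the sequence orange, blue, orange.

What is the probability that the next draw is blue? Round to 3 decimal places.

0.329

Compute the likelihood of the observed sequence for each case: P(data | r = 1) = (1/8)(7/8)(1/8) = 0.013672; P(data | r = 2) = (2/8)(6/8)(2/8) = 0.046875; P(data | r = 3) = (3/8)(5/8)(3/8) = 0.087891; P(data | r = 5) = (5/8)(3/8)(5/8) = 0.14648; P(data | r = 6) = (6/8)(2/8)(6/8) = 0.14062; P(data | r = 7) = (7/8)(1/8)(7/8) = 0.095703.
Weighting by the prior gives 1/6 · 0.013672 = 0.0022786, 1/12 · 0.046875 = 0.0039062, 1/12 · 0.087891 = 0.0073242, 1/4 · 0.14648 = 0.036621, 1/6 · 0.14062 = 0.023438, 1/4 · 0.095703 = 0.023926; with total 0.097493.
Dividing through by the total gives posterior P(r = 1 | data) = 0.023372, P(r = 2 | data) = 0.040067, P(r = 3 | data) = 0.075125, P(r = 5 | data) = 0.37563, P(r = 6 | data) = 0.2404, P(r = 7 | data) = 0.24541.
Averaging over the posterior, P(blue next | data) = (7/8)(0.023372) + (3/4)(0.040067) + (5/8)(0.075125) + (3/8)(0.37563) + (1/4)(0.2404) + (1/8)(0.24541) = 0.32909.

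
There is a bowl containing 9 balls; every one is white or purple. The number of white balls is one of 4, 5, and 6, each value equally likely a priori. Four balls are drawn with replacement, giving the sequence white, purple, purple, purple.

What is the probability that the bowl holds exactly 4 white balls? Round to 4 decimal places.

0.5092

Under each hypothesis, the probability of the observed sequence is: P(data | r = 4) = (4/9)(5/9)(5/9)(5/9) = 0.076208; P(data | r = 5) = (5/9)(4/9)(4/9)(4/9) = 0.048773; P(data | r = 6) = (6/9)(3/9)(3/9)(3/9) = 0.024691.
Multiplying each by its prior: 1/3 · 0.076208 = 0.025403, 1/3 · 0.048773 = 0.016258, 1/3 · 0.024691 = 0.0082305; with total 0.049891.
So P(r = 4 | data) = (0.025403) / (0.049891) = 0.50916.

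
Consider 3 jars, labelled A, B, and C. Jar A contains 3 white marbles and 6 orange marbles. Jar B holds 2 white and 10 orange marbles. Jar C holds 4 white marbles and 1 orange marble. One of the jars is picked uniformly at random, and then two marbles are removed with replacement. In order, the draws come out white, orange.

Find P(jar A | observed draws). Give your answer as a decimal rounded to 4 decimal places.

For each hypothesis, P(data | H) works out to: P(data | jar A) = (3/9)(6/9) = 0.22222; P(data | jar B) = (2/12)(10/12) = 0.13889; P(data | jar C) = (4/5)(1/5) = 0.16.
Weighting by the prior gives 1/3 · 0.22222 = 0.074074, 1/3 · 0.13889 = 0.046296, 1/3 · 0.16 = 0.053333; these sum to 0.1737.
Therefore the posterior P(jar A | data) = (0.074074) / (0.1737) = 0.42644.

0.4264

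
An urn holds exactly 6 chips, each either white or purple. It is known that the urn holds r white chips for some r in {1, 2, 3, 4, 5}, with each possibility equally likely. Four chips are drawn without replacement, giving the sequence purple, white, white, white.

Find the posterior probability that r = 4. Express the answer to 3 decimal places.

0.381

Under each hypothesis, the probability of the observed sequence is: P(data | r = 1) = (5/6)(1/5)(0/4) = 0; P(data | r = 2) = (4/6)(2/5)(1/4)(0/3) = 0; P(data | r = 3) = (3/6)(3/5)(2/4)(1/3) = 1/20; P(data | r = 4) = (2/6)(4/5)(3/4)(2/3) = 2/15; P(data | r = 5) = (1/6)(5/5)(4/4)(3/3) = 1/6.
Multiplying each by its prior: 1/5 · 0 = 0, 1/5 · 0 = 0, 1/5 · 1/20 = 1/100, 1/5 · 2/15 = 2/75, 1/5 · 1/6 = 1/30; summing to 7/100.
So P(r = 4 | data) = (2/75) / (7/100) = 8/21.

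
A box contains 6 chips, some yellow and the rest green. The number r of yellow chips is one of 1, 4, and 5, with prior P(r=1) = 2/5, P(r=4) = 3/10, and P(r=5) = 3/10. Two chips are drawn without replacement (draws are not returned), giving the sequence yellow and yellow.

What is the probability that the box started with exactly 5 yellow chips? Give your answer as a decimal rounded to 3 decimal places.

0.625

Under each hypothesis, the probability of the observed sequence is: P(data | r = 1) = (1/6)(0/5) = 0; P(data | r = 4) = (4/6)(3/5) = 2/5; P(data | r = 5) = (5/6)(4/5) = 2/3.
Multiplying each by its prior: 2/5 · 0 = 0, 3/10 · 2/5 = 3/25, 3/10 · 2/3 = 1/5; summing to 8/25.
So P(r = 5 | data) = (1/5) / (8/25) = 5/8.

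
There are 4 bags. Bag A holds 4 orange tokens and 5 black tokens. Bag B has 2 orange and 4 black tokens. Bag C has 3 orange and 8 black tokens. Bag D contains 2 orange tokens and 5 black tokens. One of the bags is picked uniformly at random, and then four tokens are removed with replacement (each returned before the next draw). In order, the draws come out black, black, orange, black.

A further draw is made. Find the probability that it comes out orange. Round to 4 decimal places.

0.3259

For each hypothesis, P(data | H) works out to: P(data | bag A) = (5/9)(5/9)(4/9)(5/9) = 0.076208; P(data | bag B) = (4/6)(4/6)(2/6)(4/6) = 0.098765; P(data | bag C) = (8/11)(8/11)(3/11)(8/11) = 0.10491; P(data | bag D) = (5/7)(5/7)(2/7)(5/7) = 0.10412.
Weighting by the prior gives 1/4 · 0.076208 = 0.019052, 1/4 · 0.098765 = 0.024691, 1/4 · 0.10491 = 0.026228, 1/4 · 0.10412 = 0.026031; these sum to 0.096002.
The posterior is then P(bag A | data) = 0.19845, P(bag B | data) = 0.2572, P(bag C | data) = 0.2732, P(bag D | data) = 0.27115.
So P(orange next | data) = Σ P(orange next | H) P(H | data) = (4/9)(0.19845) + (1/3)(0.2572) + (3/11)(0.2732) + (2/7)(0.27115) = 0.32591.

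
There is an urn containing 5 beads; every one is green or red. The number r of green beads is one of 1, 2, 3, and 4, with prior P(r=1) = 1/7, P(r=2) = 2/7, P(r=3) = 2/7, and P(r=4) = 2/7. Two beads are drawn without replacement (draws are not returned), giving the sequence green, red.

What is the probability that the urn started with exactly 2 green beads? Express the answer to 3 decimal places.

The likelihood of the observed sequence under each hypothesis: P(data | r = 1) = (1/5)(4/4) = 1/5; P(data | r = 2) = (2/5)(3/4) = 3/10; P(data | r = 3) = (3/5)(2/4) = 3/10; P(data | r = 4) = (4/5)(1/4) = 1/5.
Multiplying each by its prior: 1/7 · 1/5 = 1/35, 2/7 · 3/10 = 3/35, 2/7 · 3/10 = 3/35, 2/7 · 1/5 = 2/35; these sum to 9/35.
Hence P(r = 2 | data) = (3/35) / (9/35) = 1/3.

0.333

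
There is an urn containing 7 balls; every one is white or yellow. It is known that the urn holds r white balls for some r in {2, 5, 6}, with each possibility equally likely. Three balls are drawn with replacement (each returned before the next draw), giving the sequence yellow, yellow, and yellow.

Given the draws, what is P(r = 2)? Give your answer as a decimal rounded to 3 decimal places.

The likelihood of the observed sequence under each hypothesis: P(data | r = 2) = (5/7)(5/7)(5/7) = 0.36443; P(data | r = 5) = (2/7)(2/7)(2/7) = 0.023324; P(data | r = 6) = (1/7)(1/7)(1/7) = 0.0029155.
Multiplying each by its prior: 1/3 · 0.36443 = 0.12148, 1/3 · 0.023324 = 0.0077745, 1/3 · 0.0029155 = 0.00097182; with total 0.13022.
So P(r = 2 | data) = (0.12148) / (0.13022) = 0.93284.

0.933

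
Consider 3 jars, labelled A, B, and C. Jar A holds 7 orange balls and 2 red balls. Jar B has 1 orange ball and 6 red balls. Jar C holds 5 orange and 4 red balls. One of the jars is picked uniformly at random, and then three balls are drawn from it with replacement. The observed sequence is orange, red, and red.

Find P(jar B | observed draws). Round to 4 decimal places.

For each hypothesis, P(data | H) works out to: P(data | jar A) = (7/9)(2/9)(2/9) = 0.038409; P(data | jar B) = (1/7)(6/7)(6/7) = 0.10496; P(data | jar C) = (5/9)(4/9)(4/9) = 0.10974.
The prior-weighted likelihoods are 1/3 · 0.038409 = 0.012803, 1/3 · 0.10496 = 0.034985, 1/3 · 0.10974 = 0.03658; summing to 0.084368.
Therefore the posterior P(jar B | data) = (0.034985) / (0.084368) = 0.41468.

0.4147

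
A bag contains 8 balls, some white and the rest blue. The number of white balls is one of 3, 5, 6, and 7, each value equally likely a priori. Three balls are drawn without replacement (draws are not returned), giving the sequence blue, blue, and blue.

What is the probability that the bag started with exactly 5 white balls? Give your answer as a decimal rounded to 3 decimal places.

0.091

Compute the likelihood of the observed sequence for each case: P(data | r = 3) = (5/8)(4/7)(3/6) = 5/28; P(data | r = 5) = (3/8)(2/7)(1/6) = 1/56; P(data | r = 6) = (2/8)(1/7)(0/6) = 0; P(data | r = 7) = (1/8)(0/7) = 0.
The prior-weighted likelihoods are 1/4 · 5/28 = 5/112, 1/4 · 1/56 = 1/224, 1/4 · 0 = 0, 1/4 · 0 = 0; summing to 11/224.
Therefore the posterior P(r = 5 | data) = (1/224) / (11/224) = 1/11.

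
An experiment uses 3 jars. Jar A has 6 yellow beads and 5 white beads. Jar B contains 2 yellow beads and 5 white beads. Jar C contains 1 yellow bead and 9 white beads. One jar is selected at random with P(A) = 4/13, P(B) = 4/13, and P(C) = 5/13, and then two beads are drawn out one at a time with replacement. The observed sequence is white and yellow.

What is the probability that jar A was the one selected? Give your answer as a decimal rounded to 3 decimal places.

The likelihood of the observed sequence under each hypothesis: P(data | jar A) = (5/11)(6/11) = 0.24793; P(data | jar B) = (5/7)(2/7) = 0.20408; P(data | jar C) = (9/10)(1/10) = 0.09.
Weighting by the prior gives 4/13 · 0.24793 = 0.076287, 4/13 · 0.20408 = 0.062794, 5/13 · 0.09 = 0.034615; with total 0.1737.
Hence P(jar A | data) = (0.076287) / (0.1737) = 0.4392.

0.439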